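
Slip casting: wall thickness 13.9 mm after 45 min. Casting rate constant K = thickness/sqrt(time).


K = 13.9 / sqrt(45) = 13.9 / 6.7082 = 2.072 mm/min^0.5

2.072


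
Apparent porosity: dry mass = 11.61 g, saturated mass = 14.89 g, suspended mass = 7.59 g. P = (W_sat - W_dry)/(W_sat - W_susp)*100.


P = (14.89 - 11.61) / (14.89 - 7.59) * 100 = 3.28 / 7.3 * 100 = 44.9%

44.9


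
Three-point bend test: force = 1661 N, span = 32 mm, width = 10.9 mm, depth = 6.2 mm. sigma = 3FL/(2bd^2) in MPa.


sigma = 3*1661*32/(2*10.9*6.2^2) = 190.3 MPa

190.3


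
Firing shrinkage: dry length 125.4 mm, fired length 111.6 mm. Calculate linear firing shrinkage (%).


FS = (125.4 - 111.6) / 125.4 * 100 = 11.0%

11.0


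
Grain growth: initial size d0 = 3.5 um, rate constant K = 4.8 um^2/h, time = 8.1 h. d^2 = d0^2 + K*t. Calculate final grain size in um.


d^2 = 3.5^2 + 4.8*8.1 = 51.13
d = sqrt(51.13) = 7.15 um

7.15


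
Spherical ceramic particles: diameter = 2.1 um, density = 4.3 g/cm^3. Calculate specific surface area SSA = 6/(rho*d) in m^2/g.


SSA = 6 / (4.3 * 2.1) = 0.664 m^2/g

0.664


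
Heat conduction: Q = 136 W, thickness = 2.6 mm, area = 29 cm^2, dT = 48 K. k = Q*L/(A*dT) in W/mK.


k = 136*2.6/1000/(29/10000*48) = 2.54 W/mK

2.54


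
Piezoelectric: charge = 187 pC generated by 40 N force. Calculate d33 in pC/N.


d33 = 187 / 40 = 4.7 pC/N

4.7


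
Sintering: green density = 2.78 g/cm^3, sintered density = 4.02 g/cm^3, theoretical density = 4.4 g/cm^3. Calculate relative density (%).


Relative = 4.02 / 4.4 * 100 = 91.4%

91.4


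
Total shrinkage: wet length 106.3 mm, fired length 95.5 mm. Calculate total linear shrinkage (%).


TS = (106.3 - 95.5) / 106.3 * 100 = 10.16%

10.16


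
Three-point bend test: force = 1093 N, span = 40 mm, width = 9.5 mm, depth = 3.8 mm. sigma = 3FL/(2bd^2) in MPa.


sigma = 3*1093*40/(2*9.5*3.8^2) = 478.1 MPa

478.1


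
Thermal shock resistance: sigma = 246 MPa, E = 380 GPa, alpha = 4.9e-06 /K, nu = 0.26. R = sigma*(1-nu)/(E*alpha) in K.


R = 246*(1-0.26)/(380*1000*4.9e-06) = 98 K

98


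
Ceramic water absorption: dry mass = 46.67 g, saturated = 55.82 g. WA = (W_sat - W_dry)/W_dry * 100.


WA = (55.82 - 46.67) / 46.67 * 100 = 19.61%

19.61


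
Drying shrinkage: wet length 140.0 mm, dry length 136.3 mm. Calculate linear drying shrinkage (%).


DS = (140.0 - 136.3) / 140.0 * 100 = 2.64%

2.64


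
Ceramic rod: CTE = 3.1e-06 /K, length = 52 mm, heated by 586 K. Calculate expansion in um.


dL = 3.1e-06 * 52 * 586 * 1000 = 94.463 um

94.463


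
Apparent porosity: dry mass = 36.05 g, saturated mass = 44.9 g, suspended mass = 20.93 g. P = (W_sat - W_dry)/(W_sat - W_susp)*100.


P = (44.9 - 36.05) / (44.9 - 20.93) * 100 = 8.85 / 23.97 * 100 = 36.9%

36.9


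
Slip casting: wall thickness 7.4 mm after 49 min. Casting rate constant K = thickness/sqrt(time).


K = 7.4 / sqrt(49) = 7.4 / 7.0 = 1.057 mm/min^0.5

1.057


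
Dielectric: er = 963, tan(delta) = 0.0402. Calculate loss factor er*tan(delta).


Loss = 963 * 0.0402 = 38.713

38.713


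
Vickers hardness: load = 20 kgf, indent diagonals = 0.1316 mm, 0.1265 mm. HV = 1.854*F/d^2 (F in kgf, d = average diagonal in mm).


d_avg = (0.1316+0.1265)/2 = 0.12905 mm
HV = 1.854*20/0.12905^2 = 2227

2227


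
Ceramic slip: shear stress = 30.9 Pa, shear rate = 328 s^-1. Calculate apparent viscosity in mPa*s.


eta = tau/gamma * 1000 = 30.9/328 * 1000 = 94.2 mPa*s

94.2


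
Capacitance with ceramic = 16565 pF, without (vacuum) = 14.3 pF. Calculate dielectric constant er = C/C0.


er = 16565 / 14.3 = 1158.39

1158.39


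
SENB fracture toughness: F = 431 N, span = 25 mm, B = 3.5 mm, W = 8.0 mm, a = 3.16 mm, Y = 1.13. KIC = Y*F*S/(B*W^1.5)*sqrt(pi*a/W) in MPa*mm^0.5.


KIC = 1.13*431*25/(3.5*8.0^1.5)*sqrt(pi*3.16/8.0) = 171.26

171.26


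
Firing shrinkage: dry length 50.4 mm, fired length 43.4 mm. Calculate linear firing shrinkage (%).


FS = (50.4 - 43.4) / 50.4 * 100 = 13.89%

13.89


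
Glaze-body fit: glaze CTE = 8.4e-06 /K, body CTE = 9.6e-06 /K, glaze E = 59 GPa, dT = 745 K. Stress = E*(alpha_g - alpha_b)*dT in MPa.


Stress = 59*1000*(8.4e-06 - 9.6e-06)*745 = -52.7 MPa

-52.7


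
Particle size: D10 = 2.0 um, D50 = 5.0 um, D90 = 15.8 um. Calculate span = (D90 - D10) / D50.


Span = (15.8 - 2.0) / 5.0 = 13.8 / 5.0 = 2.76

2.76


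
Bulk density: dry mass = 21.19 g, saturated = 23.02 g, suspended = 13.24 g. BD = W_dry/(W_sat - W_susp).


BD = 21.19 / (23.02 - 13.24) = 21.19 / 9.78 = 2.167 g/cm^3

2.167


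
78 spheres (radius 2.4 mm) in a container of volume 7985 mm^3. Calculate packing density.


V_sphere = 4/3*pi*2.4^3 = 57.9058 mm^3
Total V = 78*57.9058 = 4516.6524 mm^3
PD = 4516.6524 / 7985 = 0.566

0.566


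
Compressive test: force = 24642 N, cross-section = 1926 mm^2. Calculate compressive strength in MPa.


CS = 24642 / 1926 = 12.8 MPa

12.8


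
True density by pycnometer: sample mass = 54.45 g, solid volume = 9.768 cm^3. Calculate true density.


TD = 54.45 / 9.768 = 5.574 g/cm^3

5.574


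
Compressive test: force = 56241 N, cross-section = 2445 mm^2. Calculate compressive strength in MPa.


CS = 56241 / 2445 = 23.0 MPa

23.0


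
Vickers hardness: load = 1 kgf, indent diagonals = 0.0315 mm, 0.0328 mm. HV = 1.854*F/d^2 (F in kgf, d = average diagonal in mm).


d_avg = (0.0315+0.0328)/2 = 0.03215 mm
HV = 1.854*1/0.03215^2 = 1794

1794


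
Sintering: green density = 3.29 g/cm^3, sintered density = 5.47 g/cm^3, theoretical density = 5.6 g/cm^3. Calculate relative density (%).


Relative = 5.47 / 5.6 * 100 = 97.7%

97.7


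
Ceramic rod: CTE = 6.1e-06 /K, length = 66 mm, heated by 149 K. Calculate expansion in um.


dL = 6.1e-06 * 66 * 149 * 1000 = 59.987 um

59.987


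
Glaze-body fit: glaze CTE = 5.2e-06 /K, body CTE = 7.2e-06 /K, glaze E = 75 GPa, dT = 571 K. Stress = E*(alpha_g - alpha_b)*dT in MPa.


Stress = 75*1000*(5.2e-06 - 7.2e-06)*571 = -85.7 MPa

-85.7


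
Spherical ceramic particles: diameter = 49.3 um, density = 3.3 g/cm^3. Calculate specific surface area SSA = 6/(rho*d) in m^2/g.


SSA = 6 / (3.3 * 49.3) = 0.037 m^2/g

0.037


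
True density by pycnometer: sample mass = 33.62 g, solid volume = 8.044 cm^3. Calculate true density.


TD = 33.62 / 8.044 = 4.18 g/cm^3

4.18


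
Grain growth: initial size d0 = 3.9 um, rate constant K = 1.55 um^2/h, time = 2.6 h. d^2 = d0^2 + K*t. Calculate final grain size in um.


d^2 = 3.9^2 + 1.55*2.6 = 19.24
d = sqrt(19.24) = 4.39 um

4.39


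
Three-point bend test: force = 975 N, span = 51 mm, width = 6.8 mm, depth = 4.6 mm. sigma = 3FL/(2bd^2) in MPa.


sigma = 3*975*51/(2*6.8*4.6^2) = 518.4 MPa

518.4


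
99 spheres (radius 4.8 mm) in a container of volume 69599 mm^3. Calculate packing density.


V_sphere = 4/3*pi*4.8^3 = 463.2467 mm^3
Total V = 99*463.2467 = 45861.4233 mm^3
PD = 45861.4233 / 69599 = 0.659

0.659


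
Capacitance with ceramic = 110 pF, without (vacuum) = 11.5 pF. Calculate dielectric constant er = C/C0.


er = 110 / 11.5 = 9.57

9.57


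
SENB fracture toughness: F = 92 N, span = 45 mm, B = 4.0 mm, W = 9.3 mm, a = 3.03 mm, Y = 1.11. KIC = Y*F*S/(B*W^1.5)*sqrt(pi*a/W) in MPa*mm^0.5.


KIC = 1.11*92*45/(4.0*9.3^1.5)*sqrt(pi*3.03/9.3) = 40.98

40.98


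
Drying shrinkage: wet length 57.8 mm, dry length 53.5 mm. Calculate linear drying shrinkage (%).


DS = (57.8 - 53.5) / 57.8 * 100 = 7.44%

7.44


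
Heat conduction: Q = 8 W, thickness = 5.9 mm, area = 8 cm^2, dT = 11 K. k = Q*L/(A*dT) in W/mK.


k = 8*5.9/1000/(8/10000*11) = 5.36 W/mK

5.36


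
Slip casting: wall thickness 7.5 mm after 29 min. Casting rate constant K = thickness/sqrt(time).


K = 7.5 / sqrt(29) = 7.5 / 5.3852 = 1.393 mm/min^0.5

1.393


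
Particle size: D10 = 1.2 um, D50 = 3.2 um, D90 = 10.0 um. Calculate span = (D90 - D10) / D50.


Span = (10.0 - 1.2) / 3.2 = 8.8 / 3.2 = 2.75

2.75


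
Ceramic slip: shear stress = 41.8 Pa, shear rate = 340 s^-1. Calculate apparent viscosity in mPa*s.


eta = tau/gamma * 1000 = 41.8/340 * 1000 = 122.9 mPa*s

122.9


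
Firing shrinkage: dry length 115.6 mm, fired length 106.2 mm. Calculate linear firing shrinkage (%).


FS = (115.6 - 106.2) / 115.6 * 100 = 8.13%

8.13


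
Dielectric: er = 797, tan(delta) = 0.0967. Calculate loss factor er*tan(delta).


Loss = 797 * 0.0967 = 77.07

77.07


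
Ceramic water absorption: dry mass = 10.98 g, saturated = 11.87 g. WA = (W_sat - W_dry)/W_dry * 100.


WA = (11.87 - 10.98) / 10.98 * 100 = 8.11%

8.11


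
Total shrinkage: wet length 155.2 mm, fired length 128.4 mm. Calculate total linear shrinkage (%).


TS = (155.2 - 128.4) / 155.2 * 100 = 17.27%

17.27


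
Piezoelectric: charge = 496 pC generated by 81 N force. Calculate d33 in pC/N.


d33 = 496 / 81 = 6.1 pC/N

6.1


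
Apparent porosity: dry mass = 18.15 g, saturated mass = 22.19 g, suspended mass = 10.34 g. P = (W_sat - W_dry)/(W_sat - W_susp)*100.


P = (22.19 - 18.15) / (22.19 - 10.34) * 100 = 4.04 / 11.85 * 100 = 34.1%

34.1


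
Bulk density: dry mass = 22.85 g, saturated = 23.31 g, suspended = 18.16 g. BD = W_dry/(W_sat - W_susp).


BD = 22.85 / (23.31 - 18.16) = 22.85 / 5.15 = 4.437 g/cm^3

4.437


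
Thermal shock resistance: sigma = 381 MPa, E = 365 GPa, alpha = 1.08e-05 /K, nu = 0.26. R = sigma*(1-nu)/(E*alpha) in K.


R = 381*(1-0.26)/(365*1000*1.08e-05) = 72 K

72


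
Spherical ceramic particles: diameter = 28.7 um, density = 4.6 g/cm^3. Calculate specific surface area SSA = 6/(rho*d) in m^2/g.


SSA = 6 / (4.6 * 28.7) = 0.045 m^2/g

0.045


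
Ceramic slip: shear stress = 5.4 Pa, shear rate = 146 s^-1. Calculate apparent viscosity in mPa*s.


eta = tau/gamma * 1000 = 5.4/146 * 1000 = 37.0 mPa*s

37.0


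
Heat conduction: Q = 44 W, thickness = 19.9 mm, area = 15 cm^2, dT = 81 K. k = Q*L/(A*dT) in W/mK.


k = 44*19.9/1000/(15/10000*81) = 7.21 W/mK

7.21


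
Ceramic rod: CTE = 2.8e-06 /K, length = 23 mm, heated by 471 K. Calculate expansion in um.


dL = 2.8e-06 * 23 * 471 * 1000 = 30.332 um

30.332


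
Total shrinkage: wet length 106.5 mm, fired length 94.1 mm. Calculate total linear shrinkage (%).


TS = (106.5 - 94.1) / 106.5 * 100 = 11.64%

11.64


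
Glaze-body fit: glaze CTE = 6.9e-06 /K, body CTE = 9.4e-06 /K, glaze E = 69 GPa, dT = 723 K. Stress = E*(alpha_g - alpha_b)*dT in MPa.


Stress = 69*1000*(6.9e-06 - 9.4e-06)*723 = -124.7 MPa

-124.7


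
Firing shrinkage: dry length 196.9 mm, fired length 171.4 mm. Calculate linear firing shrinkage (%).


FS = (196.9 - 171.4) / 196.9 * 100 = 12.95%

12.95


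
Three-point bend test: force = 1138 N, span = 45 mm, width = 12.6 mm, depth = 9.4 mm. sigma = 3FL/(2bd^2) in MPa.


sigma = 3*1138*45/(2*12.6*9.4^2) = 69.0 MPa

69.0


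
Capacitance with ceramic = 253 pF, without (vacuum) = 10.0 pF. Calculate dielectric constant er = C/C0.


er = 253 / 10.0 = 25.3

25.3


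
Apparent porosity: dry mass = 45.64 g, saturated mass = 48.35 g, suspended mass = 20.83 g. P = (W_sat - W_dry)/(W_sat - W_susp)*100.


P = (48.35 - 45.64) / (48.35 - 20.83) * 100 = 2.71 / 27.52 * 100 = 9.8%

9.8


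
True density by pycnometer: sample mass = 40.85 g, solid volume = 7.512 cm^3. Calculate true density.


TD = 40.85 / 7.512 = 5.438 g/cm^3

5.438


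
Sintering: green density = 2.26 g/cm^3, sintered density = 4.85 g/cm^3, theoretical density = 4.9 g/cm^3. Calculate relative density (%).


Relative = 4.85 / 4.9 * 100 = 99.0%

99.0


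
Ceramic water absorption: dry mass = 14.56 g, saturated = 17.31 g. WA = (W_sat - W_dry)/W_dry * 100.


WA = (17.31 - 14.56) / 14.56 * 100 = 18.89%

18.89


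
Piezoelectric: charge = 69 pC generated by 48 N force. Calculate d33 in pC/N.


d33 = 69 / 48 = 1.4 pC/N

1.4


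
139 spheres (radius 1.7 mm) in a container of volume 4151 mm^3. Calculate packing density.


V_sphere = 4/3*pi*1.7^3 = 20.5795 mm^3
Total V = 139*20.5795 = 2860.5505 mm^3
PD = 2860.5505 / 4151 = 0.689

0.689


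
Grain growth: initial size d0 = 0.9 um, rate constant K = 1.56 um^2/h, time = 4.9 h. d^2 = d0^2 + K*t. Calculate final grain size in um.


d^2 = 0.9^2 + 1.56*4.9 = 8.454
d = sqrt(8.454) = 2.91 um

2.91


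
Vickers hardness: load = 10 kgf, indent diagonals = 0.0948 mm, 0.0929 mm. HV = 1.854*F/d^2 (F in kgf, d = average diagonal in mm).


d_avg = (0.0948+0.0929)/2 = 0.09385 mm
HV = 1.854*10/0.09385^2 = 2105

2105


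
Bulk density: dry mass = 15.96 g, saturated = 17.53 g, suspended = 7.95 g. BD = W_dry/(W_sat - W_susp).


BD = 15.96 / (17.53 - 7.95) = 15.96 / 9.58 = 1.666 g/cm^3

1.666


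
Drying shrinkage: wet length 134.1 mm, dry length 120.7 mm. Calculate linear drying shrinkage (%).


DS = (134.1 - 120.7) / 134.1 * 100 = 9.99%

9.99


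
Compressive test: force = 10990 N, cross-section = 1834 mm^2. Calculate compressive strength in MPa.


CS = 10990 / 1834 = 6.0 MPa

6.0


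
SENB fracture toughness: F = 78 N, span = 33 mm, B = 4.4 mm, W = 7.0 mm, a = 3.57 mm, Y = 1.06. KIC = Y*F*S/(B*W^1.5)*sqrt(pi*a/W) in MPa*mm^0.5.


KIC = 1.06*78*33/(4.4*7.0^1.5)*sqrt(pi*3.57/7.0) = 42.38

42.38


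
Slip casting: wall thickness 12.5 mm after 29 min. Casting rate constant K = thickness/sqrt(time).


K = 12.5 / sqrt(29) = 12.5 / 5.3852 = 2.321 mm/min^0.5

2.321


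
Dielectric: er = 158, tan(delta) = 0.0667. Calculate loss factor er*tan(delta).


Loss = 158 * 0.0667 = 10.539

10.539


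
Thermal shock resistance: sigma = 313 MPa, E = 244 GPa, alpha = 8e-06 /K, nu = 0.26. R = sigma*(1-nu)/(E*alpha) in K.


R = 313*(1-0.26)/(244*1000*8e-06) = 119 K

119


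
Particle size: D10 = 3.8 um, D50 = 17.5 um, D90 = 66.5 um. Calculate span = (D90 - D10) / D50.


Span = (66.5 - 3.8) / 17.5 = 62.7 / 17.5 = 3.583

3.583


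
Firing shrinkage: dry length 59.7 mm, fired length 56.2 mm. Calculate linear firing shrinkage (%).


FS = (59.7 - 56.2) / 59.7 * 100 = 5.86%

5.86


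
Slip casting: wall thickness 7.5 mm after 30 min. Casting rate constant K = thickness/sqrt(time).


K = 7.5 / sqrt(30) = 7.5 / 5.4772 = 1.369 mm/min^0.5

1.369


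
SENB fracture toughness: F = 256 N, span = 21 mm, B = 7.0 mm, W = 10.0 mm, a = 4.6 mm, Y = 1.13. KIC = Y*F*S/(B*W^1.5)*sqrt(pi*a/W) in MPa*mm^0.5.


KIC = 1.13*256*21/(7.0*10.0^1.5)*sqrt(pi*4.6/10.0) = 32.99

32.99


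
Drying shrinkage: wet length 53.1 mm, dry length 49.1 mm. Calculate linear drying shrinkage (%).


DS = (53.1 - 49.1) / 53.1 * 100 = 7.53%

7.53


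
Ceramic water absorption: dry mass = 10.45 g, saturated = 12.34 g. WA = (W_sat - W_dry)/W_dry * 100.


WA = (12.34 - 10.45) / 10.45 * 100 = 18.09%

18.09


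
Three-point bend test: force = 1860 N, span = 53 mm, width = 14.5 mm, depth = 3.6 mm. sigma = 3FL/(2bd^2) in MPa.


sigma = 3*1860*53/(2*14.5*3.6^2) = 786.9 MPa

786.9


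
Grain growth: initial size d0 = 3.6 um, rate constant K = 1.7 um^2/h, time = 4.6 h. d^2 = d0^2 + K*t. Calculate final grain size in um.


d^2 = 3.6^2 + 1.7*4.6 = 20.78
d = sqrt(20.78) = 4.56 um

4.56


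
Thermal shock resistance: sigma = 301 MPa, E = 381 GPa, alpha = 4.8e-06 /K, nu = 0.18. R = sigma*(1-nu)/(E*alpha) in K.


R = 301*(1-0.18)/(381*1000*4.8e-06) = 135 K

135


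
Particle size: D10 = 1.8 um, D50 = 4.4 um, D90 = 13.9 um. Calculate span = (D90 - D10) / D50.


Span = (13.9 - 1.8) / 4.4 = 12.1 / 4.4 = 2.75

2.75


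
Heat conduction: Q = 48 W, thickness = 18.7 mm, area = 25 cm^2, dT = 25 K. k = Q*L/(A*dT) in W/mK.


k = 48*18.7/1000/(25/10000*25) = 14.36 W/mK

14.36


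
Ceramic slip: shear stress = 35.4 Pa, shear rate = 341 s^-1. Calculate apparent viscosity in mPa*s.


eta = tau/gamma * 1000 = 35.4/341 * 1000 = 103.8 mPa*s

103.8


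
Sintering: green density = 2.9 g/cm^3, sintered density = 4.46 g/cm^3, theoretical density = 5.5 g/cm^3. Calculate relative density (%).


Relative = 4.46 / 5.5 * 100 = 81.1%

81.1


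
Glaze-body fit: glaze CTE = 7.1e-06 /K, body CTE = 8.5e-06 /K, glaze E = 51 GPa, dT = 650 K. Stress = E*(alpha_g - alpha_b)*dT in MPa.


Stress = 51*1000*(7.1e-06 - 8.5e-06)*650 = -46.4 MPa

-46.4


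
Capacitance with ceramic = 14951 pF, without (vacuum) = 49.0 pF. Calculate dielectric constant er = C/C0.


er = 14951 / 49.0 = 305.12

305.12


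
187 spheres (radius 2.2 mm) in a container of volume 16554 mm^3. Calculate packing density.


V_sphere = 4/3*pi*2.2^3 = 44.6022 mm^3
Total V = 187*44.6022 = 8340.6114 mm^3
PD = 8340.6114 / 16554 = 0.504

0.504


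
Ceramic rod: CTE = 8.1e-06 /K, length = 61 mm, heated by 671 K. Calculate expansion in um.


dL = 8.1e-06 * 61 * 671 * 1000 = 331.541 um

331.541


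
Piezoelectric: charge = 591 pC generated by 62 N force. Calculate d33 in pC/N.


d33 = 591 / 62 = 9.5 pC/N

9.5


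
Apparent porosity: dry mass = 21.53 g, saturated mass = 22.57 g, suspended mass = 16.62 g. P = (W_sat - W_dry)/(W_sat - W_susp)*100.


P = (22.57 - 21.53) / (22.57 - 16.62) * 100 = 1.04 / 5.95 * 100 = 17.5%

17.5


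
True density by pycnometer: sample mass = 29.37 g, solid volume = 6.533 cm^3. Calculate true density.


TD = 29.37 / 6.533 = 4.496 g/cm^3

4.496


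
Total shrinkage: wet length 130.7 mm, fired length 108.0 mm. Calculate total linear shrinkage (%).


TS = (130.7 - 108.0) / 130.7 * 100 = 17.37%

17.37


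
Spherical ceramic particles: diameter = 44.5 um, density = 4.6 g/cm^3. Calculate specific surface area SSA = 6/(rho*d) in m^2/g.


SSA = 6 / (4.6 * 44.5) = 0.029 m^2/g

0.029


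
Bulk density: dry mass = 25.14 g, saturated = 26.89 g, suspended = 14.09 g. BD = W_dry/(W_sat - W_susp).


BD = 25.14 / (26.89 - 14.09) = 25.14 / 12.8 = 1.964 g/cm^3

1.964


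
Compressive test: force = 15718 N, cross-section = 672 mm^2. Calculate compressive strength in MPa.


CS = 15718 / 672 = 23.4 MPa

23.4


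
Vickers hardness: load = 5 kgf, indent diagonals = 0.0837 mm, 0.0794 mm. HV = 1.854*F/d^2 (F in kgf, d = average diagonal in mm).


d_avg = (0.0837+0.0794)/2 = 0.08155 mm
HV = 1.854*5/0.08155^2 = 1394

1394


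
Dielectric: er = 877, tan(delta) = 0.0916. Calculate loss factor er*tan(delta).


Loss = 877 * 0.0916 = 80.333

80.333


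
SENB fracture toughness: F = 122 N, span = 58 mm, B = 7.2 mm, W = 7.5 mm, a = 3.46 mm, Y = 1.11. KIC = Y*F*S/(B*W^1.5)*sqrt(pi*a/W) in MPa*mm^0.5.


KIC = 1.11*122*58/(7.2*7.5^1.5)*sqrt(pi*3.46/7.5) = 63.94

63.94


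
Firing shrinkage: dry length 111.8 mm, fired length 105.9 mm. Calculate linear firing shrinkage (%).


FS = (111.8 - 105.9) / 111.8 * 100 = 5.28%

5.28


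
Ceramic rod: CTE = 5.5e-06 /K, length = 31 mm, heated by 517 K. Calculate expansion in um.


dL = 5.5e-06 * 31 * 517 * 1000 = 88.149 um

88.149


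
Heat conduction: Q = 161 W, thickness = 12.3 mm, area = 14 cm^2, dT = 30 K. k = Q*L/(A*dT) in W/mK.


k = 161*12.3/1000/(14/10000*30) = 47.15 W/mK

47.15


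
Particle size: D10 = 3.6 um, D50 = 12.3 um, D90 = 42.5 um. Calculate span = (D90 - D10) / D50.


Span = (42.5 - 3.6) / 12.3 = 38.9 / 12.3 = 3.163

3.163


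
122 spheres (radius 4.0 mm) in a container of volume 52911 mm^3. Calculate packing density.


V_sphere = 4/3*pi*4.0^3 = 268.0826 mm^3
Total V = 122*268.0826 = 32706.0772 mm^3
PD = 32706.0772 / 52911 = 0.618

0.618


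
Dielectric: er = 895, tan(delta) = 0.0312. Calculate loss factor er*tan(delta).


Loss = 895 * 0.0312 = 27.924

27.924


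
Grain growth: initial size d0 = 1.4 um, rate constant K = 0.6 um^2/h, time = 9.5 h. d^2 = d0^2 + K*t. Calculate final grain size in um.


d^2 = 1.4^2 + 0.6*9.5 = 7.66
d = sqrt(7.66) = 2.77 um

2.77


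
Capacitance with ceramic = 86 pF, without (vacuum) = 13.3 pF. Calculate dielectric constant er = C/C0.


er = 86 / 13.3 = 6.47

6.47


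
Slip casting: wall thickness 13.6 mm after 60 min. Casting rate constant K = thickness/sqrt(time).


K = 13.6 / sqrt(60) = 13.6 / 7.746 = 1.756 mm/min^0.5

1.756


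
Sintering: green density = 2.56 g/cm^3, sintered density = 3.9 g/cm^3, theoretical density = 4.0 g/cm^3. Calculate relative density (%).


Relative = 3.9 / 4.0 * 100 = 97.5%

97.5


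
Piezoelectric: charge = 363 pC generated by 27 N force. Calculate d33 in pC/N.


d33 = 363 / 27 = 13.4 pC/N

13.4


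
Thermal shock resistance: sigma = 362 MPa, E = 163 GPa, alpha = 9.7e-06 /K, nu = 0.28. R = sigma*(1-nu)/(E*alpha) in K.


R = 362*(1-0.28)/(163*1000*9.7e-06) = 165 K

165


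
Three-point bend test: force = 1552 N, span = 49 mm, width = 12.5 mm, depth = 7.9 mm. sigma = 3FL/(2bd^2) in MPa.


sigma = 3*1552*49/(2*12.5*7.9^2) = 146.2 MPa

146.2


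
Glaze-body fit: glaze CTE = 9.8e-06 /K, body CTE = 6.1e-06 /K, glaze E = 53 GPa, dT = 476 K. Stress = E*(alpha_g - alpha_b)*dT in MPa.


Stress = 53*1000*(9.8e-06 - 6.1e-06)*476 = 93.3 MPa

93.3


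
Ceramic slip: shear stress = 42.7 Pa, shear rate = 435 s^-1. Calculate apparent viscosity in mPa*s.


eta = tau/gamma * 1000 = 42.7/435 * 1000 = 98.2 mPa*s

98.2


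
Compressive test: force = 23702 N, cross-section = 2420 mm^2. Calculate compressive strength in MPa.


CS = 23702 / 2420 = 9.8 MPa

9.8


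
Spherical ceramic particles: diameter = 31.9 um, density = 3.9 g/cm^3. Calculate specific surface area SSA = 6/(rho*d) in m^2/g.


SSA = 6 / (3.9 * 31.9) = 0.048 m^2/g

0.048


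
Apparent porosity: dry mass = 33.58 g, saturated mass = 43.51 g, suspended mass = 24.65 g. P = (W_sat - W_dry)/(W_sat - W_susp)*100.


P = (43.51 - 33.58) / (43.51 - 24.65) * 100 = 9.93 / 18.86 * 100 = 52.7%

52.7


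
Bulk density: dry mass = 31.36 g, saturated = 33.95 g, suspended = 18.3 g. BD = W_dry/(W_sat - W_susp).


BD = 31.36 / (33.95 - 18.3) = 31.36 / 15.65 = 2.004 g/cm^3

2.004


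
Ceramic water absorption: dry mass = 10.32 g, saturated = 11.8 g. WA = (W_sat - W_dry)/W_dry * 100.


WA = (11.8 - 10.32) / 10.32 * 100 = 14.34%

14.34


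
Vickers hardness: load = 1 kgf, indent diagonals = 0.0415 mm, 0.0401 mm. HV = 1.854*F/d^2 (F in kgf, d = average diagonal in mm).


d_avg = (0.0415+0.0401)/2 = 0.0408 mm
HV = 1.854*1/0.0408^2 = 1114

1114


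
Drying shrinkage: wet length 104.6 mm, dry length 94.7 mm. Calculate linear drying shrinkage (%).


DS = (104.6 - 94.7) / 104.6 * 100 = 9.46%

9.46


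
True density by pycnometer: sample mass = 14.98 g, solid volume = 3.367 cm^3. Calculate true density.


TD = 14.98 / 3.367 = 4.449 g/cm^3

4.449


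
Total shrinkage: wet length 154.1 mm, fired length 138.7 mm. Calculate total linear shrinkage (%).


TS = (154.1 - 138.7) / 154.1 * 100 = 9.99%

9.99


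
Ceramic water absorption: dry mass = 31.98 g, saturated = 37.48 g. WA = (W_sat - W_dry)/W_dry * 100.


WA = (37.48 - 31.98) / 31.98 * 100 = 17.2%

17.2


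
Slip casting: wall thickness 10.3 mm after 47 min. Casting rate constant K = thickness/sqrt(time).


K = 10.3 / sqrt(47) = 10.3 / 6.8557 = 1.502 mm/min^0.5

1.502


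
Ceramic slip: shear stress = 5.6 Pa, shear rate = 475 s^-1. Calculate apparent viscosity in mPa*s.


eta = tau/gamma * 1000 = 5.6/475 * 1000 = 11.8 mPa*s

11.8


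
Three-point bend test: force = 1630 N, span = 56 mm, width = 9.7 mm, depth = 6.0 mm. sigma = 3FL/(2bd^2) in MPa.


sigma = 3*1630*56/(2*9.7*6.0^2) = 392.1 MPa

392.1


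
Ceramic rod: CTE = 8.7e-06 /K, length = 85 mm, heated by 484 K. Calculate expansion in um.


dL = 8.7e-06 * 85 * 484 * 1000 = 357.918 um

357.918


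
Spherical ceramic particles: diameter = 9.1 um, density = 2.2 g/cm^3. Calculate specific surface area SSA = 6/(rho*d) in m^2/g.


SSA = 6 / (2.2 * 9.1) = 0.3 m^2/g

0.3


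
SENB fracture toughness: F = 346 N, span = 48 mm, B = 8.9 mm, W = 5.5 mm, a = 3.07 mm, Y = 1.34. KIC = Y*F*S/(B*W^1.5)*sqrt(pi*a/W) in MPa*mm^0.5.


KIC = 1.34*346*48/(8.9*5.5^1.5)*sqrt(pi*3.07/5.5) = 256.71

256.71


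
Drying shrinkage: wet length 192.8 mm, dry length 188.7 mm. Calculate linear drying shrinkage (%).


DS = (192.8 - 188.7) / 192.8 * 100 = 2.13%

2.13


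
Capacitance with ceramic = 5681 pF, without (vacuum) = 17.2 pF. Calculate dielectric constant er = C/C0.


er = 5681 / 17.2 = 330.29

330.29


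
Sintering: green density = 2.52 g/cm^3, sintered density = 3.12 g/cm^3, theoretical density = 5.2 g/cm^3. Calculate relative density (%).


Relative = 3.12 / 5.2 * 100 = 60.0%

60.0


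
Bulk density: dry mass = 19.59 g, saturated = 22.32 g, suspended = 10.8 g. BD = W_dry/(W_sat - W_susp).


BD = 19.59 / (22.32 - 10.8) = 19.59 / 11.52 = 1.701 g/cm^3

1.701


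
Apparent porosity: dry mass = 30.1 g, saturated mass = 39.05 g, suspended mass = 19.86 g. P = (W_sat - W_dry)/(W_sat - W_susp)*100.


P = (39.05 - 30.1) / (39.05 - 19.86) * 100 = 8.95 / 19.19 * 100 = 46.6%

46.6


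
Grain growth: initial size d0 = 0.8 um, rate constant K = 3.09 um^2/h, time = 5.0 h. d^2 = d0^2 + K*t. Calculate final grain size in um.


d^2 = 0.8^2 + 3.09*5.0 = 16.09
d = sqrt(16.09) = 4.01 um

4.01


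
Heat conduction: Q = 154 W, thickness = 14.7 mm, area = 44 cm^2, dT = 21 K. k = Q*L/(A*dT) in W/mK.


k = 154*14.7/1000/(44/10000*21) = 24.5 W/mK

24.5


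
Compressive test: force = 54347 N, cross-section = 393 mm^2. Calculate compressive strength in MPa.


CS = 54347 / 393 = 138.3 MPa

138.3


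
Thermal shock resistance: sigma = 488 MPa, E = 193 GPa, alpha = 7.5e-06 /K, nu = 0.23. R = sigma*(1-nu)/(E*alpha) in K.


R = 488*(1-0.23)/(193*1000*7.5e-06) = 260 K

260


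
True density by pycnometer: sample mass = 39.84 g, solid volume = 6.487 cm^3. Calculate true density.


TD = 39.84 / 6.487 = 6.142 g/cm^3

6.142


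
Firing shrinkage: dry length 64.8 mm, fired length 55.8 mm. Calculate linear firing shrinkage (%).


FS = (64.8 - 55.8) / 64.8 * 100 = 13.89%

13.89


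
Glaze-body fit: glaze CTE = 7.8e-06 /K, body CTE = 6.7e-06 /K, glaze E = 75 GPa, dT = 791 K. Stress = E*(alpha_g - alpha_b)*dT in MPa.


Stress = 75*1000*(7.8e-06 - 6.7e-06)*791 = 65.3 MPa

65.3


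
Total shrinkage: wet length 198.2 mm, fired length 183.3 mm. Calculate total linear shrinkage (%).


TS = (198.2 - 183.3) / 198.2 * 100 = 7.52%

7.52


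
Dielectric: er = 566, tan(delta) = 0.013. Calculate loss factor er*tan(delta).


Loss = 566 * 0.013 = 7.358

7.358


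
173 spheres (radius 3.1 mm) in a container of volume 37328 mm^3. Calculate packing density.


V_sphere = 4/3*pi*3.1^3 = 124.7882 mm^3
Total V = 173*124.7882 = 21588.3586 mm^3
PD = 21588.3586 / 37328 = 0.578

0.578


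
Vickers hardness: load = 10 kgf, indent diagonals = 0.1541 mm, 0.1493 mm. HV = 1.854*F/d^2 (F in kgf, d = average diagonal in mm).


d_avg = (0.1541+0.1493)/2 = 0.1517 mm
HV = 1.854*10/0.1517^2 = 806

806


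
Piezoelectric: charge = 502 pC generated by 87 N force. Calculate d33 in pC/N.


d33 = 502 / 87 = 5.8 pC/N

5.8


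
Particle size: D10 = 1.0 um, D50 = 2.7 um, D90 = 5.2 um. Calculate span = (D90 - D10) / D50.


Span = (5.2 - 1.0) / 2.7 = 4.2 / 2.7 = 1.556

1.556


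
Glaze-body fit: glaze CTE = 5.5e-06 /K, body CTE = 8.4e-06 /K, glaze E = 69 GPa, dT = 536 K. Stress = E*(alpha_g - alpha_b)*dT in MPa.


Stress = 69*1000*(5.5e-06 - 8.4e-06)*536 = -107.3 MPa

-107.3


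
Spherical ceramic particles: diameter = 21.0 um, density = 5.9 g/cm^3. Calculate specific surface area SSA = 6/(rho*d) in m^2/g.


SSA = 6 / (5.9 * 21.0) = 0.048 m^2/g

0.048


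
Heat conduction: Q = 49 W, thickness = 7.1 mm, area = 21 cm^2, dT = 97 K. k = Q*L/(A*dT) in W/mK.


k = 49*7.1/1000/(21/10000*97) = 1.71 W/mK

1.71


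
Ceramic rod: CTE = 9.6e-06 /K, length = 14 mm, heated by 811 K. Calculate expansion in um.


dL = 9.6e-06 * 14 * 811 * 1000 = 108.998 um

108.998


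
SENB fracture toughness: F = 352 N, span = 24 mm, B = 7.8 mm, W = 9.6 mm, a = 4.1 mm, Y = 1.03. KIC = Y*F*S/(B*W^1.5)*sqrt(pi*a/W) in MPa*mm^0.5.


KIC = 1.03*352*24/(7.8*9.6^1.5)*sqrt(pi*4.1/9.6) = 43.44

43.44


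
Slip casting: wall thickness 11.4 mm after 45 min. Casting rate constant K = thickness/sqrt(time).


K = 11.4 / sqrt(45) = 11.4 / 6.7082 = 1.699 mm/min^0.5

1.699


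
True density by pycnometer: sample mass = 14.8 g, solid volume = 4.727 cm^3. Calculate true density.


TD = 14.8 / 4.727 = 3.131 g/cm^3

3.131


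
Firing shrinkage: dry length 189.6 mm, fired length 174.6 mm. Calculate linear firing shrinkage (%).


FS = (189.6 - 174.6) / 189.6 * 100 = 7.91%

7.91


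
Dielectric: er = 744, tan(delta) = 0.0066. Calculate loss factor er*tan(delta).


Loss = 744 * 0.0066 = 4.91

4.91


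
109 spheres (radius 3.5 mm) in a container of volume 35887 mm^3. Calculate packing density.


V_sphere = 4/3*pi*3.5^3 = 179.5944 mm^3
Total V = 109*179.5944 = 19575.7896 mm^3
PD = 19575.7896 / 35887 = 0.545

0.545


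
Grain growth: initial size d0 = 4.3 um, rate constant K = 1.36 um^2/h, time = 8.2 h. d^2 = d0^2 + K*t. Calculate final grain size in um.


d^2 = 4.3^2 + 1.36*8.2 = 29.642
d = sqrt(29.642) = 5.44 um

5.44


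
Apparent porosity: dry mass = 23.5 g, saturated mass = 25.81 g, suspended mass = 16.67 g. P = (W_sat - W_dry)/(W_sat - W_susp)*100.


P = (25.81 - 23.5) / (25.81 - 16.67) * 100 = 2.31 / 9.14 * 100 = 25.3%

25.3


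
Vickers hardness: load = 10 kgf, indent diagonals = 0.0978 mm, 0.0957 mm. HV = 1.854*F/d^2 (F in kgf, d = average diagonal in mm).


d_avg = (0.0978+0.0957)/2 = 0.09675 mm
HV = 1.854*10/0.09675^2 = 1981

1981


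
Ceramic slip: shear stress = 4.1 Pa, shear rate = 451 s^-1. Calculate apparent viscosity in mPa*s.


eta = tau/gamma * 1000 = 4.1/451 * 1000 = 9.1 mPa*s

9.1


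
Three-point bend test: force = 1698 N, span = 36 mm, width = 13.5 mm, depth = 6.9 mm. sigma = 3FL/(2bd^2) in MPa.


sigma = 3*1698*36/(2*13.5*6.9^2) = 142.7 MPa

142.7


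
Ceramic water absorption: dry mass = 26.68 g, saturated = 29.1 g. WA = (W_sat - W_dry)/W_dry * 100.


WA = (29.1 - 26.68) / 26.68 * 100 = 9.07%

9.07


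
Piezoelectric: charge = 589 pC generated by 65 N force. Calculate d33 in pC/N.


d33 = 589 / 65 = 9.1 pC/N

9.1


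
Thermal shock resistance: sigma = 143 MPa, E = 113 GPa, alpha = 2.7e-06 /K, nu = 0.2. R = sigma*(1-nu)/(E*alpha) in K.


R = 143*(1-0.2)/(113*1000*2.7e-06) = 375 K

375


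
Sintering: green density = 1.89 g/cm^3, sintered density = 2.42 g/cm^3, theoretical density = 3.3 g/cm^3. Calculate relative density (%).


Relative = 2.42 / 3.3 * 100 = 73.3%

73.3


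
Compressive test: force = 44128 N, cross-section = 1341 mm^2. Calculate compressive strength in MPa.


CS = 44128 / 1341 = 32.9 MPa

32.9


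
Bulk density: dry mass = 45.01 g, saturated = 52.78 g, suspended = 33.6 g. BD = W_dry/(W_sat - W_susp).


BD = 45.01 / (52.78 - 33.6) = 45.01 / 19.18 = 2.347 g/cm^3

2.347


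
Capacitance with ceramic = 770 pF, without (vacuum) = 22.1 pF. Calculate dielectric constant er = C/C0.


er = 770 / 22.1 = 34.84

34.84


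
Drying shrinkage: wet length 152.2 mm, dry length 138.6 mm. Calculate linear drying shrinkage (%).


DS = (152.2 - 138.6) / 152.2 * 100 = 8.94%

8.94


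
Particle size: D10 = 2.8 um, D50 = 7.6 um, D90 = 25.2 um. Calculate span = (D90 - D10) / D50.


Span = (25.2 - 2.8) / 7.6 = 22.4 / 7.6 = 2.947

2.947


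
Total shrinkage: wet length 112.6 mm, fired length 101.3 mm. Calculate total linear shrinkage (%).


TS = (112.6 - 101.3) / 112.6 * 100 = 10.04%

10.04


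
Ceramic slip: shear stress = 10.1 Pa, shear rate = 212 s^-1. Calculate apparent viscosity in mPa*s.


eta = tau/gamma * 1000 = 10.1/212 * 1000 = 47.6 mPa*s

47.6


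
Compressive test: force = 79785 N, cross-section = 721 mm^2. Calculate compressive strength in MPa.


CS = 79785 / 721 = 110.7 MPa

110.7


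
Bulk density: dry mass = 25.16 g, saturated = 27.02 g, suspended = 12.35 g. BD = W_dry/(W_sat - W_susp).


BD = 25.16 / (27.02 - 12.35) = 25.16 / 14.67 = 1.715 g/cm^3

1.715


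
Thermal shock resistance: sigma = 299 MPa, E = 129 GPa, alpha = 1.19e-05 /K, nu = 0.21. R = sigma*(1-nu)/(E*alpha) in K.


R = 299*(1-0.21)/(129*1000*1.19e-05) = 154 K

154


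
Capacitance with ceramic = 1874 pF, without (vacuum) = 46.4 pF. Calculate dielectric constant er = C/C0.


er = 1874 / 46.4 = 40.39

40.39


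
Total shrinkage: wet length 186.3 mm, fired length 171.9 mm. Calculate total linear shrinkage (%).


TS = (186.3 - 171.9) / 186.3 * 100 = 7.73%

7.73


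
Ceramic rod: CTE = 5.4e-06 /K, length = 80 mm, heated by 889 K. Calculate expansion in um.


dL = 5.4e-06 * 80 * 889 * 1000 = 384.048 um

384.048


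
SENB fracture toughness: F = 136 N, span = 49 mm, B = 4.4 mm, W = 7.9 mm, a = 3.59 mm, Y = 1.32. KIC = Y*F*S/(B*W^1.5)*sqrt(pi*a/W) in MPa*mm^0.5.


KIC = 1.32*136*49/(4.4*7.9^1.5)*sqrt(pi*3.59/7.9) = 107.58

107.58


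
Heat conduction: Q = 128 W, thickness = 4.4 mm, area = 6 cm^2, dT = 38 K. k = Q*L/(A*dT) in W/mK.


k = 128*4.4/1000/(6/10000*38) = 24.7 W/mK

24.7


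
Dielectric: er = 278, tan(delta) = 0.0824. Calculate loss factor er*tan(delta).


Loss = 278 * 0.0824 = 22.907

22.907


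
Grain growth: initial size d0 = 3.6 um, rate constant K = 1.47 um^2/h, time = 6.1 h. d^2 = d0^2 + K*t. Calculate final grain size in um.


d^2 = 3.6^2 + 1.47*6.1 = 21.927
d = sqrt(21.927) = 4.68 um

4.68


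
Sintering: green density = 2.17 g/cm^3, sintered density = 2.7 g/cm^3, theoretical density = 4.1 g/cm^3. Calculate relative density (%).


Relative = 2.7 / 4.1 * 100 = 65.9%

65.9


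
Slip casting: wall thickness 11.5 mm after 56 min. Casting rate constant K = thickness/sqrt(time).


K = 11.5 / sqrt(56) = 11.5 / 7.4833 = 1.537 mm/min^0.5

1.537


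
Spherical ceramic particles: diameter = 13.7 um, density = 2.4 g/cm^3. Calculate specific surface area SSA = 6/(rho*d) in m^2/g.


SSA = 6 / (2.4 * 13.7) = 0.182 m^2/g

0.182


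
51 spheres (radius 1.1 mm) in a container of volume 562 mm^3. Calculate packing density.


V_sphere = 4/3*pi*1.1^3 = 5.5753 mm^3
Total V = 51*5.5753 = 284.3403 mm^3
PD = 284.3403 / 562 = 0.506

0.506


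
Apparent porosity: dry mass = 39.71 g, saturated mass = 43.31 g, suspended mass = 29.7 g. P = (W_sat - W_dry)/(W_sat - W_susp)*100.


P = (43.31 - 39.71) / (43.31 - 29.7) * 100 = 3.6 / 13.61 * 100 = 26.5%

26.5


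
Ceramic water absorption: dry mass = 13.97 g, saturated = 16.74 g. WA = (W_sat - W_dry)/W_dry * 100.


WA = (16.74 - 13.97) / 13.97 * 100 = 19.83%

19.83


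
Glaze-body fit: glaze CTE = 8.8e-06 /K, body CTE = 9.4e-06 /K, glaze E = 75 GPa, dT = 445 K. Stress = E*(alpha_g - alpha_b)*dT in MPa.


Stress = 75*1000*(8.8e-06 - 9.4e-06)*445 = -20.0 MPa

-20.0


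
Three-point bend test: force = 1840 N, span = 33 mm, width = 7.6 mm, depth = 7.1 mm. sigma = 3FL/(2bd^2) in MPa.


sigma = 3*1840*33/(2*7.6*7.1^2) = 237.7 MPa

237.7


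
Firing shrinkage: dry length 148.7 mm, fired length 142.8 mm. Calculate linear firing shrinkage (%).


FS = (148.7 - 142.8) / 148.7 * 100 = 3.97%

3.97


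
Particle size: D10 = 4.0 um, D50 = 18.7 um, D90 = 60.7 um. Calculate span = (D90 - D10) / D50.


Span = (60.7 - 4.0) / 18.7 = 56.7 / 18.7 = 3.032

3.032


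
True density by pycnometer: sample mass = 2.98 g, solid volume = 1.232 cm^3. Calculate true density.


TD = 2.98 / 1.232 = 2.419 g/cm^3

2.419


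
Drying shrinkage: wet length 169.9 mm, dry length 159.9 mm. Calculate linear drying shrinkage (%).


DS = (169.9 - 159.9) / 169.9 * 100 = 5.89%

5.89


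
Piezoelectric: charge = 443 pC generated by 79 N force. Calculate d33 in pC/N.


d33 = 443 / 79 = 5.6 pC/N

5.6


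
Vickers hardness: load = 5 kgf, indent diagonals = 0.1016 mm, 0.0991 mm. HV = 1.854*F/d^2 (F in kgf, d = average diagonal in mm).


d_avg = (0.1016+0.0991)/2 = 0.10035 mm
HV = 1.854*5/0.10035^2 = 921

921


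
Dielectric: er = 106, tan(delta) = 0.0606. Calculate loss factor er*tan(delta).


Loss = 106 * 0.0606 = 6.424

6.424


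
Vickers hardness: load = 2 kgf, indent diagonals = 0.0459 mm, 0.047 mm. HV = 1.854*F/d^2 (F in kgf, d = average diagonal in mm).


d_avg = (0.0459+0.047)/2 = 0.04645 mm
HV = 1.854*2/0.04645^2 = 1719

1719


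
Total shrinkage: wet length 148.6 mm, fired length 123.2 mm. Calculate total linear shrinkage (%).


TS = (148.6 - 123.2) / 148.6 * 100 = 17.09%

17.09


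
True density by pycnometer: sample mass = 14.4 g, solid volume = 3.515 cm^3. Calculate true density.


TD = 14.4 / 3.515 = 4.097 g/cm^3

4.097


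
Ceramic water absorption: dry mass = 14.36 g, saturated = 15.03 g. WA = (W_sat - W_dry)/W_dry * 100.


WA = (15.03 - 14.36) / 14.36 * 100 = 4.67%

4.67


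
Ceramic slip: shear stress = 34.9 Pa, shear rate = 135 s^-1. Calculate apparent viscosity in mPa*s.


eta = tau/gamma * 1000 = 34.9/135 * 1000 = 258.5 mPa*s

258.5


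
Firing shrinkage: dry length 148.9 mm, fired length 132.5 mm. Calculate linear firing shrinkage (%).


FS = (148.9 - 132.5) / 148.9 * 100 = 11.01%

11.01


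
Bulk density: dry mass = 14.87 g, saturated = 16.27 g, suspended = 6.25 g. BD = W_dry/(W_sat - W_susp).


BD = 14.87 / (16.27 - 6.25) = 14.87 / 10.02 = 1.484 g/cm^3

1.484


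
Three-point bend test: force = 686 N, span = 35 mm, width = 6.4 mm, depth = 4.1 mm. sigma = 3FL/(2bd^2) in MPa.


sigma = 3*686*35/(2*6.4*4.1^2) = 334.8 MPa

334.8


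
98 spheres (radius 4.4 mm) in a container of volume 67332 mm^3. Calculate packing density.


V_sphere = 4/3*pi*4.4^3 = 356.8179 mm^3
Total V = 98*356.8179 = 34968.1542 mm^3
PD = 34968.1542 / 67332 = 0.519

0.519


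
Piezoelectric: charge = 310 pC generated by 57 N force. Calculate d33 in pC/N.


d33 = 310 / 57 = 5.4 pC/N

5.4


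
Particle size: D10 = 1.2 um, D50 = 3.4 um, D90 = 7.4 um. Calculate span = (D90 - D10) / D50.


Span = (7.4 - 1.2) / 3.4 = 6.2 / 3.4 = 1.824

1.824


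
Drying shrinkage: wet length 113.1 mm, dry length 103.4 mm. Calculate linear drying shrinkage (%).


DS = (113.1 - 103.4) / 113.1 * 100 = 8.58%

8.58


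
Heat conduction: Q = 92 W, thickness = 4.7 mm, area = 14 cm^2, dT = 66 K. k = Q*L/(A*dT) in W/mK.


k = 92*4.7/1000/(14/10000*66) = 4.68 W/mK

4.68


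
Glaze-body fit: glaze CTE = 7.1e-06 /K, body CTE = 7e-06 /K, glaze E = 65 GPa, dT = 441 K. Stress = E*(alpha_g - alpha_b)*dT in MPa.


Stress = 65*1000*(7.1e-06 - 7e-06)*441 = 2.9 MPa

2.9


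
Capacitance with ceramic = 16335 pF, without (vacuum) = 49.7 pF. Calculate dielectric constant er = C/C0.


er = 16335 / 49.7 = 328.67

328.67


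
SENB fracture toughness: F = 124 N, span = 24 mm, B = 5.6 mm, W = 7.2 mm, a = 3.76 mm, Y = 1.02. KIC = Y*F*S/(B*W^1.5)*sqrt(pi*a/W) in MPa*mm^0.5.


KIC = 1.02*124*24/(5.6*7.2^1.5)*sqrt(pi*3.76/7.2) = 35.94

35.94


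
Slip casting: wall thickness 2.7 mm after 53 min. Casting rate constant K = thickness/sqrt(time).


K = 2.7 / sqrt(53) = 2.7 / 7.2801 = 0.371 mm/min^0.5

0.371


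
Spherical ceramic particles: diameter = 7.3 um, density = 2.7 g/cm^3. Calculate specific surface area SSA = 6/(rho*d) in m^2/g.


SSA = 6 / (2.7 * 7.3) = 0.304 m^2/g

0.304


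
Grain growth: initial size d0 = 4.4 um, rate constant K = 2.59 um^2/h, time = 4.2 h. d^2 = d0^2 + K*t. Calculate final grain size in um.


d^2 = 4.4^2 + 2.59*4.2 = 30.238
d = sqrt(30.238) = 5.5 um

5.5
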